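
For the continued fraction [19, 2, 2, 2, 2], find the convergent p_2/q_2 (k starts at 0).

97/5

Using pₖ = aₖpₖ₋₁ + pₖ₋₂, qₖ = aₖqₖ₋₁ + qₖ₋₂ (with p₋₁=1, p₋₂=0, q₋₁=0, q₋₂=1):
  k=0: a=19, p=19, q=1
  k=1: a=2, p=39, q=2
  k=2: a=2, p=97, q=5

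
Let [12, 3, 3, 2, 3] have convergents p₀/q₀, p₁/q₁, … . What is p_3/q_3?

283/23

Using pₖ = aₖpₖ₋₁ + pₖ₋₂, qₖ = aₖqₖ₋₁ + qₖ₋₂ (with p₋₁=1, p₋₂=0, q₋₁=0, q₋₂=1):
  k=0: a=12, p=12, q=1
  k=1: a=3, p=37, q=3
  k=2: a=3, p=123, q=10
  k=3: a=2, p=283, q=23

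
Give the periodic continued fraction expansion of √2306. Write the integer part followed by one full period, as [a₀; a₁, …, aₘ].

a₀ = ⌊√2306⌋ = 48.
With m₀=0, d₀=1 and mₖ₊₁ = dₖaₖ − mₖ, dₖ₊₁ = (n − mₖ₊₁²)/dₖ, aₖ₊₁ = ⌊(a₀+mₖ₊₁)/dₖ₊₁⌋:
  k=1: m=48, d=2, a=48
  k=2: m=48, d=1, a=96
d=1 and a=2a₀=96 at k=2, so the next step gives (m, d) = (48, 2) again — its k=1 value — and the period has length 2.

[48; 48, 96]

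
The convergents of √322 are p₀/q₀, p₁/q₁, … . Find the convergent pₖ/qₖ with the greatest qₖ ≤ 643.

11287/629

√322 = [17; 1, 16, 1, 34, …] (period length 4).
Convergents:
  p_0/q_0 = 17/1
  p_1/q_1 = 18/1
  p_2/q_2 = 305/17
  p_3/q_3 = 323/18
  p_4/q_4 = 11287/629
  p_5/q_5 = 11610/647
q_4 = 629 ≤ 643 < 647 = q_5, so the answer is 11287/629.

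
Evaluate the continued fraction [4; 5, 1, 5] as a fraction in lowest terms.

146/35

Fold from the inside: start with 5/1.
  1 + 1/5 = 6/5
  5 + 5/6 = 35/6
  4 + 6/35 = 146/35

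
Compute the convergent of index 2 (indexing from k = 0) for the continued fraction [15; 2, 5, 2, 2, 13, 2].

170/11

Using pₖ = aₖpₖ₋₁ + pₖ₋₂, qₖ = aₖqₖ₋₁ + qₖ₋₂ (with p₋₁=1, p₋₂=0, q₋₁=0, q₋₂=1):
  k=0: a=15, p=15, q=1
  k=1: a=2, p=31, q=2
  k=2: a=5, p=170, q=11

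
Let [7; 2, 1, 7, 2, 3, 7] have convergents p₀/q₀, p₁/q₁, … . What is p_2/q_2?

Using pₖ = aₖpₖ₋₁ + pₖ₋₂, qₖ = aₖqₖ₋₁ + qₖ₋₂ (with p₋₁=1, p₋₂=0, q₋₁=0, q₋₂=1):
  k=0: a=7, p=7, q=1
  k=1: a=2, p=15, q=2
  k=2: a=1, p=22, q=3

22/3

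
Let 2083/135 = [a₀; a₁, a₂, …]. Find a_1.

2

2083 = 15·135 + 58   →  a_0 = 15
135 = 2·58 + 19   →  a_1 = 2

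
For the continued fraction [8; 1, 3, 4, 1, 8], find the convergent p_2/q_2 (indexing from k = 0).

Using pₖ = aₖpₖ₋₁ + pₖ₋₂, qₖ = aₖqₖ₋₁ + qₖ₋₂ (with p₋₁=1, p₋₂=0, q₋₁=0, q₋₂=1):
  k=0: a=8, p=8, q=1
  k=1: a=1, p=9, q=1
  k=2: a=3, p=35, q=4

35/4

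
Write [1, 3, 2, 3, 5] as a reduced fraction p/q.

164/127

Fold from the inside: start with 5/1.
  3 + 1/5 = 16/5
  2 + 5/16 = 37/16
  3 + 16/37 = 127/37
  1 + 37/127 = 164/127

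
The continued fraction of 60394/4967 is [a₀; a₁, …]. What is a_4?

60394 = 12·4967 + 790   →  a_0 = 12
4967 = 6·790 + 227   →  a_1 = 6
790 = 3·227 + 109   →  a_2 = 3
227 = 2·109 + 9   →  a_3 = 2
109 = 12·9 + 1   →  a_4 = 12

12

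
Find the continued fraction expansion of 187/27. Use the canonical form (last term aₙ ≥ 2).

[6; 1, 12, 2]

187 = 6·27 + 25
27 = 1·25 + 2
25 = 12·2 + 1
2 = 2·1 + 0  (stop)
So 187/27 = [6; 1, 12, 2].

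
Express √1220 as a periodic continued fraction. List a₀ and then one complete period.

[34; 1, 12, 1, 68]

a₀ = ⌊√1220⌋ = 34.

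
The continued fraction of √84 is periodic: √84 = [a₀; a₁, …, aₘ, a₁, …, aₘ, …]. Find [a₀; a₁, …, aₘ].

[9; 6, 18]

a₀ = ⌊√84⌋ = 9.
With m₀=0, d₀=1 and mₖ₊₁ = dₖaₖ − mₖ, dₖ₊₁ = (n − mₖ₊₁²)/dₖ, aₖ₊₁ = ⌊(a₀+mₖ₊₁)/dₖ₊₁⌋:
  k=1: m=9, d=3, a=6
  k=2: m=9, d=1, a=18
d=1 and a=2a₀=18 at k=2, so the next step gives (m, d) = (9, 3) again — its k=1 value — and the period has length 2.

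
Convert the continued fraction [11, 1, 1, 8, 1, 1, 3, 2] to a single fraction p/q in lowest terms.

3343/290

Fold from the inside: start with 2/1.
  3 + 1/2 = 7/2
  1 + 2/7 = 9/7
  1 + 7/9 = 16/9
  8 + 9/16 = 137/16
  1 + 16/137 = 153/137
  1 + 137/153 = 290/153
  11 + 153/290 = 3343/290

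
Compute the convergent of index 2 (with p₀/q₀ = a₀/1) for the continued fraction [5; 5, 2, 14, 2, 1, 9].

Using pₖ = aₖpₖ₋₁ + pₖ₋₂, qₖ = aₖqₖ₋₁ + qₖ₋₂ (with p₋₁=1, p₋₂=0, q₋₁=0, q₋₂=1):
  k=0: a=5, p=5, q=1
  k=1: a=5, p=26, q=5
  k=2: a=2, p=57, q=11

57/11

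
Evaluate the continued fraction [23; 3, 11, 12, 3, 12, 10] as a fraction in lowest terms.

Using pₖ = aₖpₖ₋₁ + pₖ₋₂ and qₖ = aₖqₖ₋₁ + qₖ₋₂:
  k=0: a=23, p=23, q=1
  k=1: a=3, p=70, q=3
  k=2: a=11, p=793, q=34
  k=3: a=12, p=9586, q=411
  k=4: a=3, p=29551, q=1267
  k=5: a=12, p=364198, q=15615
  k=6: a=10, p=3671531, q=157417

3671531/157417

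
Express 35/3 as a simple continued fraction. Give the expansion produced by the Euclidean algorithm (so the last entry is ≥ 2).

[11; 1, 2]

35 = 11*3 + 2
3 = 1*2 + 1
2 = 2*1 + 0  (stop)
So 35/3 = [11; 1, 2].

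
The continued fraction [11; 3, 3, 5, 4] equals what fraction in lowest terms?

2509/222

Fold from the inside: start with 4/1.
  5 + 1/4 = 21/4
  3 + 4/21 = 67/21
  3 + 21/67 = 222/67
  11 + 67/222 = 2509/222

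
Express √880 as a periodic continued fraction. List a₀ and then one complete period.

[29; 1, 1, 1, 58]

a₀ = ⌊√880⌋ = 29.
With m₀=0, d₀=1 and mₖ₊₁ = dₖaₖ − mₖ, dₖ₊₁ = (n − mₖ₊₁²)/dₖ, aₖ₊₁ = ⌊(a₀+mₖ₊₁)/dₖ₊₁⌋:
  k=1: m=29, d=39, a=1
  k=2: m=10, d=20, a=1
  k=3: m=10, d=39, a=1
  k=4: m=29, d=1, a=58
d=1 and a=2a₀=58 at k=4, so the next step gives (m, d) = (29, 39) again — its k=1 value — and the period has length 4.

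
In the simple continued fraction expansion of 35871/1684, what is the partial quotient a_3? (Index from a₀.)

35871 = 21·1684 + 507   →  a_0 = 21
1684 = 3·507 + 163   →  a_1 = 3
507 = 3·163 + 18   →  a_2 = 3
163 = 9·18 + 1   →  a_3 = 9

9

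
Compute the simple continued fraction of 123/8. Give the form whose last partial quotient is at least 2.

[15; 2, 1, 2]

123 = 15×8 + 3
8 = 2×3 + 2
3 = 1×2 + 1
2 = 2×1 + 0  (stop)
So 123/8 = [15; 2, 1, 2].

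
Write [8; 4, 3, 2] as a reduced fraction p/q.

Using pₖ = aₖpₖ₋₁ + pₖ₋₂ and qₖ = aₖqₖ₋₁ + qₖ₋₂:
  k=0: a=8, p=8, q=1
  k=1: a=4, p=33, q=4
  k=2: a=3, p=107, q=13
  k=3: a=2, p=247, q=30

247/30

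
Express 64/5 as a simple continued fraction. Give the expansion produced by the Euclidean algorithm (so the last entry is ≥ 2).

64 = 12×5 + 4
5 = 1×4 + 1
4 = 4×1 + 0  (stop)
So 64/5 = [12; 1, 4].

[12; 1, 4]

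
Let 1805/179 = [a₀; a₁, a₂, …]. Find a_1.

11

1805 = 10·179 + 15   →  a_0 = 10
179 = 11·15 + 14   →  a_1 = 11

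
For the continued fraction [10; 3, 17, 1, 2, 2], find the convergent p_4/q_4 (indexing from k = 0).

1673/162

Using pₖ = aₖpₖ₋₁ + pₖ₋₂, qₖ = aₖqₖ₋₁ + qₖ₋₂ (with p₋₁=1, p₋₂=0, q₋₁=0, q₋₂=1):
  k=0: a=10, p=10, q=1
  k=1: a=3, p=31, q=3
  k=2: a=17, p=537, q=52
  k=3: a=1, p=568, q=55
  k=4: a=2, p=1673, q=162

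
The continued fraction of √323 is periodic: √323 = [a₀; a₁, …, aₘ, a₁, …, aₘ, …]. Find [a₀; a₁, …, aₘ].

a₀ = ⌊√323⌋ = 17.

[17; 1, 34]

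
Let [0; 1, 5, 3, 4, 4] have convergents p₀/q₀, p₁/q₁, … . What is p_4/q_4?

Using pₖ = aₖpₖ₋₁ + pₖ₋₂, qₖ = aₖqₖ₋₁ + qₖ₋₂ (with p₋₁=1, p₋₂=0, q₋₁=0, q₋₂=1):
  k=0: a=0, p=0, q=1
  k=1: a=1, p=1, q=1
  k=2: a=5, p=5, q=6
  k=3: a=3, p=16, q=19
  k=4: a=4, p=69, q=82

69/82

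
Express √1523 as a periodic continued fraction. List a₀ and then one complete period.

[39; 39, 78]

a₀ = ⌊√1523⌋ = 39.
With m₀=0, d₀=1 and mₖ₊₁ = dₖaₖ − mₖ, dₖ₊₁ = (n − mₖ₊₁²)/dₖ, aₖ₊₁ = ⌊(a₀+mₖ₊₁)/dₖ₊₁⌋:
  k=1: m=39, d=2, a=39
  k=2: m=39, d=1, a=78
d=1 and a=2a₀=78 at k=2, so the next step gives (m, d) = (39, 2) again — its k=1 value — and the period has length 2.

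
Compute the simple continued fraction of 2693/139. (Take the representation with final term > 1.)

2693 = 19×139 + 52
139 = 2×52 + 35
52 = 1×35 + 17
35 = 2×17 + 1
17 = 17×1 + 0  (stop)
So 2693/139 = [19; 2, 1, 2, 17].

[19; 2, 1, 2, 17]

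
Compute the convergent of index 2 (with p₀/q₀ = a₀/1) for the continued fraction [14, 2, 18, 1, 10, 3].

Using pₖ = aₖpₖ₋₁ + pₖ₋₂, qₖ = aₖqₖ₋₁ + qₖ₋₂ (with p₋₁=1, p₋₂=0, q₋₁=0, q₋₂=1):
  k=0: a=14, p=14, q=1
  k=1: a=2, p=29, q=2
  k=2: a=18, p=536, q=37

536/37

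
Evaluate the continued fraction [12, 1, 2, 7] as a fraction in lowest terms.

Fold from the inside: start with 7/1.
  2 + 1/7 = 15/7
  1 + 7/15 = 22/15
  12 + 15/22 = 279/22

279/22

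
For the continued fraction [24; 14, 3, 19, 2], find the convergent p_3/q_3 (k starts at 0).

20002/831

Using pₖ = aₖpₖ₋₁ + pₖ₋₂, qₖ = aₖqₖ₋₁ + qₖ₋₂ (with p₋₁=1, p₋₂=0, q₋₁=0, q₋₂=1):
  k=0: a=24, p=24, q=1
  k=1: a=14, p=337, q=14
  k=2: a=3, p=1035, q=43
  k=3: a=19, p=20002, q=831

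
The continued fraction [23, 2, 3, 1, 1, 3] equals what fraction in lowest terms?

Fold from the inside: start with 3/1.
  1 + 1/3 = 4/3
  1 + 3/4 = 7/4
  3 + 4/7 = 25/7
  2 + 7/25 = 57/25
  23 + 25/57 = 1336/57

1336/57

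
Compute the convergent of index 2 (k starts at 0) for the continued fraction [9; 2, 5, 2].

104/11

Using pₖ = aₖpₖ₋₁ + pₖ₋₂, qₖ = aₖqₖ₋₁ + qₖ₋₂ (with p₋₁=1, p₋₂=0, q₋₁=0, q₋₂=1):
  k=0: a=9, p=9, q=1
  k=1: a=2, p=19, q=2
  k=2: a=5, p=104, q=11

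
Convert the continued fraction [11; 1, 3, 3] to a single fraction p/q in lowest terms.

Fold from the inside: start with 3/1.
  3 + 1/3 = 10/3
  1 + 3/10 = 13/10
  11 + 10/13 = 153/13

153/13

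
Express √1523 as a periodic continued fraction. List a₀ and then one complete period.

[39; 39, 78]

a₀ = ⌊√1523⌋ = 39.
With m₀=0, d₀=1 and mₖ₊₁ = dₖaₖ − mₖ, dₖ₊₁ = (n − mₖ₊₁²)/dₖ, aₖ₊₁ = ⌊(a₀+mₖ₊₁)/dₖ₊₁⌋:
  k=1: m=39, d=2, a=39
  k=2: m=39, d=1, a=78
d=1 and a=2a₀=78 at k=2, so the next step gives (m, d) = (39, 2) again — its k=1 value — and the period has length 2.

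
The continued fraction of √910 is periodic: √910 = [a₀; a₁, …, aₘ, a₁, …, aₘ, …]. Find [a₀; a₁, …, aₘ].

a₀ = ⌊√910⌋ = 30.
With m₀=0, d₀=1 and mₖ₊₁ = dₖaₖ − mₖ, dₖ₊₁ = (n − mₖ₊₁²)/dₖ, aₖ₊₁ = ⌊(a₀+mₖ₊₁)/dₖ₊₁⌋:
  k=1: m=30, d=10, a=6
  k=2: m=30, d=1, a=60
d=1 and a=2a₀=60 at k=2, so the next step gives (m, d) = (30, 10) again — its k=1 value — and the period has length 2.

[30; 6, 60]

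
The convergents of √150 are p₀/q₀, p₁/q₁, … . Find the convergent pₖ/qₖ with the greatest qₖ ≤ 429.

√150 = [12; 4, 24, …] (period length 2).
Convergents:
  p_0/q_0 = 12/1
  p_1/q_1 = 49/4
  p_2/q_2 = 1188/97
  p_3/q_3 = 4801/392
  p_4/q_4 = 116412/9505
q_3 = 392 ≤ 429 < 9505 = q_4, so the answer is 4801/392.

4801/392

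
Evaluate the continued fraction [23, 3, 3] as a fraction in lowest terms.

Using pₖ = aₖpₖ₋₁ + pₖ₋₂ and qₖ = aₖqₖ₋₁ + qₖ₋₂:
  k=0: a=23, p=23, q=1
  k=1: a=3, p=70, q=3
  k=2: a=3, p=233, q=10

233/10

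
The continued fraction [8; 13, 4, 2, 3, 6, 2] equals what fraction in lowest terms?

Using pₖ = aₖpₖ₋₁ + pₖ₋₂ and qₖ = aₖqₖ₋₁ + qₖ₋₂:
  k=0: a=8, p=8, q=1
  k=1: a=13, p=105, q=13
  k=2: a=4, p=428, q=53
  k=3: a=2, p=961, q=119
  k=4: a=3, p=3311, q=410
  k=5: a=6, p=20827, q=2579
  k=6: a=2, p=44965, q=5568

44965/5568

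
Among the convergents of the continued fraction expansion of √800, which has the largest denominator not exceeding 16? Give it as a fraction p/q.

198/7

√800 = [28; 3, 1, 1, 13, 1, 1, 3, 56, …] (period length 8).
Convergents:
  p_0/q_0 = 28/1
  p_1/q_1 = 85/3
  p_2/q_2 = 113/4
  p_3/q_3 = 198/7
  p_4/q_4 = 2687/95
q_3 = 7 ≤ 16 < 95 = q_4, so the answer is 198/7.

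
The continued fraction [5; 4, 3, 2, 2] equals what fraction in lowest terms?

Fold from the inside: start with 2/1.
  2 + 1/2 = 5/2
  3 + 2/5 = 17/5
  4 + 5/17 = 73/17
  5 + 17/73 = 382/73

382/73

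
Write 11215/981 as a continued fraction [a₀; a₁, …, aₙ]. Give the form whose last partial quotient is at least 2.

11215 = 11*981 + 424
981 = 2*424 + 133
424 = 3*133 + 25
133 = 5*25 + 8
25 = 3*8 + 1
8 = 8*1 + 0  (stop)
So 11215/981 = [11; 2, 3, 5, 3, 8].

[11; 2, 3, 5, 3, 8]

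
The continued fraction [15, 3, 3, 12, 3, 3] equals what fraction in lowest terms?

Using pₖ = aₖpₖ₋₁ + pₖ₋₂ and qₖ = aₖqₖ₋₁ + qₖ₋₂:
  k=0: a=15, p=15, q=1
  k=1: a=3, p=46, q=3
  k=2: a=3, p=153, q=10
  k=3: a=12, p=1882, q=123
  k=4: a=3, p=5799, q=379
  k=5: a=3, p=19279, q=1260

19279/1260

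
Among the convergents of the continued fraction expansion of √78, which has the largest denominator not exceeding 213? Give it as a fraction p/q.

945/107

√78 = [8; 1, 4, 1, 16, …] (period length 4).
Convergents:
  p_0/q_0 = 8/1
  p_1/q_1 = 9/1
  p_2/q_2 = 44/5
  p_3/q_3 = 53/6
  p_4/q_4 = 892/101
  p_5/q_5 = 945/107
  p_6/q_6 = 4672/529
q_5 = 107 ≤ 213 < 529 = q_6, so the answer is 945/107.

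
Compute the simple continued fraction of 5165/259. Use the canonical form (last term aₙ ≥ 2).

5165 = 19*259 + 244
259 = 1*244 + 15
244 = 16*15 + 4
15 = 3*4 + 3
4 = 1*3 + 1
3 = 3*1 + 0  (stop)
So 5165/259 = [19; 1, 16, 3, 1, 3].

[19; 1, 16, 3, 1, 3]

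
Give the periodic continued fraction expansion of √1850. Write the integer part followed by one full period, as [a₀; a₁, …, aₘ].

a₀ = ⌊√1850⌋ = 43.
With m₀=0, d₀=1 and mₖ₊₁ = dₖaₖ − mₖ, dₖ₊₁ = (n − mₖ₊₁²)/dₖ, aₖ₊₁ = ⌊(a₀+mₖ₊₁)/dₖ₊₁⌋:
  k=1: m=43, d=1, a=86
d=1 and a=2a₀=86 at k=1, so the next step gives (m, d) = (43, 1) again — its k=1 value — and the period has length 1.

[43; 86]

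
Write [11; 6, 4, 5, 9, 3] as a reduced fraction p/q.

Using pₖ = aₖpₖ₋₁ + pₖ₋₂ and qₖ = aₖqₖ₋₁ + qₖ₋₂:
  k=0: a=11, p=11, q=1
  k=1: a=6, p=67, q=6
  k=2: a=4, p=279, q=25
  k=3: a=5, p=1462, q=131
  k=4: a=9, p=13437, q=1204
  k=5: a=3, p=41773, q=3743

41773/3743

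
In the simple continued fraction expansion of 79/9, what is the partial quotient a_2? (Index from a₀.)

79 = 8·9 + 7   →  a_0 = 8
9 = 1·7 + 2   →  a_1 = 1
7 = 3·2 + 1   →  a_2 = 3

3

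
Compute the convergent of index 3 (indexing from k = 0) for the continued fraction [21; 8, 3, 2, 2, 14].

1225/58

Using pₖ = aₖpₖ₋₁ + pₖ₋₂, qₖ = aₖqₖ₋₁ + qₖ₋₂ (with p₋₁=1, p₋₂=0, q₋₁=0, q₋₂=1):
  k=0: a=21, p=21, q=1
  k=1: a=8, p=169, q=8
  k=2: a=3, p=528, q=25
  k=3: a=2, p=1225, q=58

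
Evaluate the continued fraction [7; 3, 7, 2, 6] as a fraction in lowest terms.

2225/304

Using pₖ = aₖpₖ₋₁ + pₖ₋₂ and qₖ = aₖqₖ₋₁ + qₖ₋₂:
  k=0: a=7, p=7, q=1
  k=1: a=3, p=22, q=3
  k=2: a=7, p=161, q=22
  k=3: a=2, p=344, q=47
  k=4: a=6, p=2225, q=304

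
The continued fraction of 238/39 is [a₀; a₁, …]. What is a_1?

238 = 6·39 + 4   →  a_0 = 6
39 = 9·4 + 3   →  a_1 = 9

9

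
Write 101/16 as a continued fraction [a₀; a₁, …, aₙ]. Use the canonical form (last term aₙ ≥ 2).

101 = 6*16 + 5
16 = 3*5 + 1
5 = 5*1 + 0  (stop)
So 101/16 = [6; 3, 5].

[6; 3, 5]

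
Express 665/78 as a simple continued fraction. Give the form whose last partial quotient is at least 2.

[8; 1, 1, 9, 4]

665 = 8×78 + 41
78 = 1×41 + 37
41 = 1×37 + 4
37 = 9×4 + 1
4 = 4×1 + 0  (stop)
So 665/78 = [8; 1, 1, 9, 4].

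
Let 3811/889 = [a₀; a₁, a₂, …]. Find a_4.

3811 = 4·889 + 255   →  a_0 = 4
889 = 3·255 + 124   →  a_1 = 3
255 = 2·124 + 7   →  a_2 = 2
124 = 17·7 + 5   →  a_3 = 17
7 = 1·5 + 2   →  a_4 = 1

1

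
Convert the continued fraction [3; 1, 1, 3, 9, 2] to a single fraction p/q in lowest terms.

489/137

Using pₖ = aₖpₖ₋₁ + pₖ₋₂ and qₖ = aₖqₖ₋₁ + qₖ₋₂:
  k=0: a=3, p=3, q=1
  k=1: a=1, p=4, q=1
  k=2: a=1, p=7, q=2
  k=3: a=3, p=25, q=7
  k=4: a=9, p=232, q=65
  k=5: a=2, p=489, q=137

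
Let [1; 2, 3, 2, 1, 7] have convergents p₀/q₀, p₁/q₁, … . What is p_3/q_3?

Using pₖ = aₖpₖ₋₁ + pₖ₋₂, qₖ = aₖqₖ₋₁ + qₖ₋₂ (with p₋₁=1, p₋₂=0, q₋₁=0, q₋₂=1):
  k=0: a=1, p=1, q=1
  k=1: a=2, p=3, q=2
  k=2: a=3, p=10, q=7
  k=3: a=2, p=23, q=16

23/16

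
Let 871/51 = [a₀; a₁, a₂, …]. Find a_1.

12

871 = 17·51 + 4   →  a_0 = 17
51 = 12·4 + 3   →  a_1 = 12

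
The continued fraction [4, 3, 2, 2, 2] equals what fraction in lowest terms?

Using pₖ = aₖpₖ₋₁ + pₖ₋₂ and qₖ = aₖqₖ₋₁ + qₖ₋₂:
  k=0: a=4, p=4, q=1
  k=1: a=3, p=13, q=3
  k=2: a=2, p=30, q=7
  k=3: a=2, p=73, q=17
  k=4: a=2, p=176, q=41

176/41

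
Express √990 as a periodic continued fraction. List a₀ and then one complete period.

a₀ = ⌊√990⌋ = 31.
With m₀=0, d₀=1 and mₖ₊₁ = dₖaₖ − mₖ, dₖ₊₁ = (n − mₖ₊₁²)/dₖ, aₖ₊₁ = ⌊(a₀+mₖ₊₁)/dₖ₊₁⌋:
  k=1: m=31, d=29, a=2
  k=2: m=27, d=9, a=6
  k=3: m=27, d=29, a=2
  k=4: m=31, d=1, a=62
d=1 and a=2a₀=62 at k=4, so the next step gives (m, d) = (31, 29) again — its k=1 value — and the period has length 4.

[31; 2, 6, 2, 62]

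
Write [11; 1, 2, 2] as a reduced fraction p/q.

82/7

Fold from the inside: start with 2/1.
  2 + 1/2 = 5/2
  1 + 2/5 = 7/5
  11 + 5/7 = 82/7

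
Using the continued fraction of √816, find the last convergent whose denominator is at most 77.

2171/76

√816 = [28; 1, 1, 3, 3, 3, 1, 1, 56, …] (period length 8).
Convergents:
  p_0/q_0 = 28/1
  p_1/q_1 = 29/1
  p_2/q_2 = 57/2
  p_3/q_3 = 200/7
  p_4/q_4 = 657/23
  p_5/q_5 = 2171/76
  p_6/q_6 = 2828/99
q_5 = 76 ≤ 77 < 99 = q_6, so the answer is 2171/76.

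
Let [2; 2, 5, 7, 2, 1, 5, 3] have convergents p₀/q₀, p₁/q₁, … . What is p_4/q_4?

Using pₖ = aₖpₖ₋₁ + pₖ₋₂, qₖ = aₖqₖ₋₁ + qₖ₋₂ (with p₋₁=1, p₋₂=0, q₋₁=0, q₋₂=1):
  k=0: a=2, p=2, q=1
  k=1: a=2, p=5, q=2
  k=2: a=5, p=27, q=11
  k=3: a=7, p=194, q=79
  k=4: a=2, p=415, q=169

415/169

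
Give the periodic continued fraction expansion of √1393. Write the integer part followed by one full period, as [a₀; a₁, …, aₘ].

a₀ = ⌊√1393⌋ = 37.

[37; 3, 10, 3, 74]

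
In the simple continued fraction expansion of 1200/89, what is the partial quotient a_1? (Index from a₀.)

1200 = 13·89 + 43   →  a_0 = 13
89 = 2·43 + 3   →  a_1 = 2

2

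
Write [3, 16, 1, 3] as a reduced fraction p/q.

Using pₖ = aₖpₖ₋₁ + pₖ₋₂ and qₖ = aₖqₖ₋₁ + qₖ₋₂:
  k=0: a=3, p=3, q=1
  k=1: a=16, p=49, q=16
  k=2: a=1, p=52, q=17
  k=3: a=3, p=205, q=67

205/67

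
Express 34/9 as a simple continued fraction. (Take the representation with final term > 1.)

[3; 1, 3, 2]

34 = 3*9 + 7
9 = 1*7 + 2
7 = 3*2 + 1
2 = 2*1 + 0  (stop)
So 34/9 = [3; 1, 3, 2].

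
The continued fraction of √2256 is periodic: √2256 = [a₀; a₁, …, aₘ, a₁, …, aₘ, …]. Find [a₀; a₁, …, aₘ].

[47; 2, 94]

a₀ = ⌊√2256⌋ = 47.
With m₀=0, d₀=1 and mₖ₊₁ = dₖaₖ − mₖ, dₖ₊₁ = (n − mₖ₊₁²)/dₖ, aₖ₊₁ = ⌊(a₀+mₖ₊₁)/dₖ₊₁⌋:
  k=1: m=47, d=47, a=2
  k=2: m=47, d=1, a=94
d=1 and a=2a₀=94 at k=2, so the next step gives (m, d) = (47, 47) again — its k=1 value — and the period has length 2.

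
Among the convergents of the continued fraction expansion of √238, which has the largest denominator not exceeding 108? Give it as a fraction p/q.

1589/103

√238 = [15; 2, 2, 1, 14, 1, 2, 2, 30, …] (period length 8).
Convergents:
  p_0/q_0 = 15/1
  p_1/q_1 = 31/2
  p_2/q_2 = 77/5
  p_3/q_3 = 108/7
  p_4/q_4 = 1589/103
  p_5/q_5 = 1697/110
q_4 = 103 ≤ 108 < 110 = q_5, so the answer is 1589/103.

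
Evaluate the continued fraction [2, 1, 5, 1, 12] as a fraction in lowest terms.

Fold from the inside: start with 12/1.
  1 + 1/12 = 13/12
  5 + 12/13 = 77/13
  1 + 13/77 = 90/77
  2 + 77/90 = 257/90

257/90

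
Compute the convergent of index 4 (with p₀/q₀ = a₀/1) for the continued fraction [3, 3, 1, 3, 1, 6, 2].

62/19

Using pₖ = aₖpₖ₋₁ + pₖ₋₂, qₖ = aₖqₖ₋₁ + qₖ₋₂ (with p₋₁=1, p₋₂=0, q₋₁=0, q₋₂=1):
  k=0: a=3, p=3, q=1
  k=1: a=3, p=10, q=3
  k=2: a=1, p=13, q=4
  k=3: a=3, p=49, q=15
  k=4: a=1, p=62, q=19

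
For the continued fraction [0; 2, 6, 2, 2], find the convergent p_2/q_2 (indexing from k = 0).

6/13

Using pₖ = aₖpₖ₋₁ + pₖ₋₂, qₖ = aₖqₖ₋₁ + qₖ₋₂ (with p₋₁=1, p₋₂=0, q₋₁=0, q₋₂=1):
  k=0: a=0, p=0, q=1
  k=1: a=2, p=1, q=2
  k=2: a=6, p=6, q=13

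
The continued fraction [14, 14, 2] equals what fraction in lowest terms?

Fold from the inside: start with 2/1.
  14 + 1/2 = 29/2
  14 + 2/29 = 408/29

408/29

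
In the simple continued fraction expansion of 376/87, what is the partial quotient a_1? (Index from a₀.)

376 = 4·87 + 28   →  a_0 = 4
87 = 3·28 + 3   →  a_1 = 3

3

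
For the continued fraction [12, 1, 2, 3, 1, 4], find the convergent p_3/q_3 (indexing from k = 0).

127/10

Using pₖ = aₖpₖ₋₁ + pₖ₋₂, qₖ = aₖqₖ₋₁ + qₖ₋₂ (with p₋₁=1, p₋₂=0, q₋₁=0, q₋₂=1):
  k=0: a=12, p=12, q=1
  k=1: a=1, p=13, q=1
  k=2: a=2, p=38, q=3
  k=3: a=3, p=127, q=10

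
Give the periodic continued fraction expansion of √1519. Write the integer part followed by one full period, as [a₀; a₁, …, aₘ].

[38; 1, 37, 1, 76]

a₀ = ⌊√1519⌋ = 38.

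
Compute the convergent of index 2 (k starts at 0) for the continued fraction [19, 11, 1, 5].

Using pₖ = aₖpₖ₋₁ + pₖ₋₂, qₖ = aₖqₖ₋₁ + qₖ₋₂ (with p₋₁=1, p₋₂=0, q₋₁=0, q₋₂=1):
  k=0: a=19, p=19, q=1
  k=1: a=11, p=210, q=11
  k=2: a=1, p=229, q=12

229/12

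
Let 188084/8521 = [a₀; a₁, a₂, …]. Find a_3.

188084 = 22·8521 + 622   →  a_0 = 22
8521 = 13·622 + 435   →  a_1 = 13
622 = 1·435 + 187   →  a_2 = 1
435 = 2·187 + 61   →  a_3 = 2

2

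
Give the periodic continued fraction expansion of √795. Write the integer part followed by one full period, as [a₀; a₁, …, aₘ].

[28; 5, 9, 5, 56]

a₀ = ⌊√795⌋ = 28.
With m₀=0, d₀=1 and mₖ₊₁ = dₖaₖ − mₖ, dₖ₊₁ = (n − mₖ₊₁²)/dₖ, aₖ₊₁ = ⌊(a₀+mₖ₊₁)/dₖ₊₁⌋:
  k=1: m=28, d=11, a=5
  k=2: m=27, d=6, a=9
  k=3: m=27, d=11, a=5
  k=4: m=28, d=1, a=56
d=1 and a=2a₀=56 at k=4, so the next step gives (m, d) = (28, 11) again — its k=1 value — and the period has length 4.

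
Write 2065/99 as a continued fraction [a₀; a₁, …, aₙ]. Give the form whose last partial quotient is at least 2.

[20; 1, 6, 14]

2065 = 20·99 + 85
99 = 1·85 + 14
85 = 6·14 + 1
14 = 14·1 + 0  (stop)
So 2065/99 = [20; 1, 6, 14].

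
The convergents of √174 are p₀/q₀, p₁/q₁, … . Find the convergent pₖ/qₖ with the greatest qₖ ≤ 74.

√174 = [13; 5, 4, 5, 26, …] (period length 4).
Convergents:
  p_0/q_0 = 13/1
  p_1/q_1 = 66/5
  p_2/q_2 = 277/21
  p_3/q_3 = 1451/110
q_2 = 21 ≤ 74 < 110 = q_3, so the answer is 277/21.

277/21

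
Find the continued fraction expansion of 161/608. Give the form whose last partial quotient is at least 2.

[0; 3, 1, 3, 2, 8, 2]

161 = 0*608 + 161
608 = 3*161 + 125
161 = 1*125 + 36
125 = 3*36 + 17
36 = 2*17 + 2
17 = 8*2 + 1
2 = 2*1 + 0  (stop)
So 161/608 = [0; 3, 1, 3, 2, 8, 2].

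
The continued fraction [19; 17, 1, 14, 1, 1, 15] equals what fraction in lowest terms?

Using pₖ = aₖpₖ₋₁ + pₖ₋₂ and qₖ = aₖqₖ₋₁ + qₖ₋₂:
  k=0: a=19, p=19, q=1
  k=1: a=17, p=324, q=17
  k=2: a=1, p=343, q=18
  k=3: a=14, p=5126, q=269
  k=4: a=1, p=5469, q=287
  k=5: a=1, p=10595, q=556
  k=6: a=15, p=164394, q=8627

164394/8627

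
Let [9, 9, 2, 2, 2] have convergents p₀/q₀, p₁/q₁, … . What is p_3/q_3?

428/47

Using pₖ = aₖpₖ₋₁ + pₖ₋₂, qₖ = aₖqₖ₋₁ + qₖ₋₂ (with p₋₁=1, p₋₂=0, q₋₁=0, q₋₂=1):
  k=0: a=9, p=9, q=1
  k=1: a=9, p=82, q=9
  k=2: a=2, p=173, q=19
  k=3: a=2, p=428, q=47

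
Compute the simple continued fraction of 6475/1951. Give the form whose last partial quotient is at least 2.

6475 = 3×1951 + 622
1951 = 3×622 + 85
622 = 7×85 + 27
85 = 3×27 + 4
27 = 6×4 + 3
4 = 1×3 + 1
3 = 3×1 + 0  (stop)
So 6475/1951 = [3; 3, 7, 3, 6, 1, 3].

[3; 3, 7, 3, 6, 1, 3]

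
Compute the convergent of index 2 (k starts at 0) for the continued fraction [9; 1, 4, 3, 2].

Using pₖ = aₖpₖ₋₁ + pₖ₋₂, qₖ = aₖqₖ₋₁ + qₖ₋₂ (with p₋₁=1, p₋₂=0, q₋₁=0, q₋₂=1):
  k=0: a=9, p=9, q=1
  k=1: a=1, p=10, q=1
  k=2: a=4, p=49, q=5

49/5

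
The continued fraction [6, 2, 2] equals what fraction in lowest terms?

32/5

Using pₖ = aₖpₖ₋₁ + pₖ₋₂ and qₖ = aₖqₖ₋₁ + qₖ₋₂:
  k=0: a=6, p=6, q=1
  k=1: a=2, p=13, q=2
  k=2: a=2, p=32, q=5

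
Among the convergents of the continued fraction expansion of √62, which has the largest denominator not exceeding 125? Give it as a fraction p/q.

937/119

√62 = [7; 1, 6, 1, 14, …] (period length 4).
Convergents:
  p_0/q_0 = 7/1
  p_1/q_1 = 8/1
  p_2/q_2 = 55/7
  p_3/q_3 = 63/8
  p_4/q_4 = 937/119
  p_5/q_5 = 1000/127
q_4 = 119 ≤ 125 < 127 = q_5, so the answer is 937/119.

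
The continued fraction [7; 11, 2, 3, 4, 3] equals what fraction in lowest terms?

Fold from the inside: start with 3/1.
  4 + 1/3 = 13/3
  3 + 3/13 = 42/13
  2 + 13/42 = 97/42
  11 + 42/97 = 1109/97
  7 + 97/1109 = 7860/1109

7860/1109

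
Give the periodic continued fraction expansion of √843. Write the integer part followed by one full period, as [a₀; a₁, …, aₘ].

a₀ = ⌊√843⌋ = 29.
With m₀=0, d₀=1 and mₖ₊₁ = dₖaₖ − mₖ, dₖ₊₁ = (n − mₖ₊₁²)/dₖ, aₖ₊₁ = ⌊(a₀+mₖ₊₁)/dₖ₊₁⌋:
  k=1: m=29, d=2, a=29
  k=2: m=29, d=1, a=58
d=1 and a=2a₀=58 at k=2, so the next step gives (m, d) = (29, 2) again — its k=1 value — and the period has length 2.

[29; 29, 58]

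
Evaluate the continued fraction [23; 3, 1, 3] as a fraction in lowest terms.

Fold from the inside: start with 3/1.
  1 + 1/3 = 4/3
  3 + 3/4 = 15/4
  23 + 4/15 = 349/15

349/15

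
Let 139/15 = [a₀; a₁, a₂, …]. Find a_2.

139 = 9·15 + 4   →  a_0 = 9
15 = 3·4 + 3   →  a_1 = 3
4 = 1·3 + 1   →  a_2 = 1

1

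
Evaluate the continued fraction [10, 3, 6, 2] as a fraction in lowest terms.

Using pₖ = aₖpₖ₋₁ + pₖ₋₂ and qₖ = aₖqₖ₋₁ + qₖ₋₂:
  k=0: a=10, p=10, q=1
  k=1: a=3, p=31, q=3
  k=2: a=6, p=196, q=19
  k=3: a=2, p=423, q=41

423/41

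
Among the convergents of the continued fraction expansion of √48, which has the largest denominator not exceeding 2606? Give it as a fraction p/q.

√48 = [6; 1, 12, …] (period length 2).
Convergents:
  p_0/q_0 = 6/1
  p_1/q_1 = 7/1
  p_2/q_2 = 90/13
  p_3/q_3 = 97/14
  p_4/q_4 = 1254/181
  p_5/q_5 = 1351/195
  p_6/q_6 = 17466/2521
  p_7/q_7 = 18817/2716
q_6 = 2521 ≤ 2606 < 2716 = q_7, so the answer is 17466/2521.

17466/2521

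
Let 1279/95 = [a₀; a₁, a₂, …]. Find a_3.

1279 = 13·95 + 44   →  a_0 = 13
95 = 2·44 + 7   →  a_1 = 2
44 = 6·7 + 2   →  a_2 = 6
7 = 3·2 + 1   →  a_3 = 3

3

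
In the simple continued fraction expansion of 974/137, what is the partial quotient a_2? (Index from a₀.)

7

974 = 7·137 + 15   →  a_0 = 7
137 = 9·15 + 2   →  a_1 = 9
15 = 7·2 + 1   →  a_2 = 7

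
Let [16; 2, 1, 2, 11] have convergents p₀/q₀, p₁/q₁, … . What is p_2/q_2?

49/3

Using pₖ = aₖpₖ₋₁ + pₖ₋₂, qₖ = aₖqₖ₋₁ + qₖ₋₂ (with p₋₁=1, p₋₂=0, q₋₁=0, q₋₂=1):
  k=0: a=16, p=16, q=1
  k=1: a=2, p=33, q=2
  k=2: a=1, p=49, q=3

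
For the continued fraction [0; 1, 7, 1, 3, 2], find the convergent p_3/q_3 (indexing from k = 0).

Using pₖ = aₖpₖ₋₁ + pₖ₋₂, qₖ = aₖqₖ₋₁ + qₖ₋₂ (with p₋₁=1, p₋₂=0, q₋₁=0, q₋₂=1):
  k=0: a=0, p=0, q=1
  k=1: a=1, p=1, q=1
  k=2: a=7, p=7, q=8
  k=3: a=1, p=8, q=9

8/9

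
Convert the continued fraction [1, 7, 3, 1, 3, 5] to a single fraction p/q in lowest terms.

653/574

Using pₖ = aₖpₖ₋₁ + pₖ₋₂ and qₖ = aₖqₖ₋₁ + qₖ₋₂:
  k=0: a=1, p=1, q=1
  k=1: a=7, p=8, q=7
  k=2: a=3, p=25, q=22
  k=3: a=1, p=33, q=29
  k=4: a=3, p=124, q=109
  k=5: a=5, p=653, q=574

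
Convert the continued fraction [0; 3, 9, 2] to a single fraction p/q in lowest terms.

Using pₖ = aₖpₖ₋₁ + pₖ₋₂ and qₖ = aₖqₖ₋₁ + qₖ₋₂:
  k=0: a=0, p=0, q=1
  k=1: a=3, p=1, q=3
  k=2: a=9, p=9, q=28
  k=3: a=2, p=19, q=59

19/59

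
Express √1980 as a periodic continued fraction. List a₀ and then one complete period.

[44; 2, 88]

a₀ = ⌊√1980⌋ = 44.
With m₀=0, d₀=1 and mₖ₊₁ = dₖaₖ − mₖ, dₖ₊₁ = (n − mₖ₊₁²)/dₖ, aₖ₊₁ = ⌊(a₀+mₖ₊₁)/dₖ₊₁⌋:
  k=1: m=44, d=44, a=2
  k=2: m=44, d=1, a=88
d=1 and a=2a₀=88 at k=2, so the next step gives (m, d) = (44, 44) again — its k=1 value — and the period has length 2.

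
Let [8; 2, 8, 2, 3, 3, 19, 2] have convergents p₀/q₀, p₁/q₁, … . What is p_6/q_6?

67217/7934

Using pₖ = aₖpₖ₋₁ + pₖ₋₂, qₖ = aₖqₖ₋₁ + qₖ₋₂ (with p₋₁=1, p₋₂=0, q₋₁=0, q₋₂=1):
  k=0: a=8, p=8, q=1
  k=1: a=2, p=17, q=2
  k=2: a=8, p=144, q=17
  k=3: a=2, p=305, q=36
  k=4: a=3, p=1059, q=125
  k=5: a=3, p=3482, q=411
  k=6: a=19, p=67217, q=7934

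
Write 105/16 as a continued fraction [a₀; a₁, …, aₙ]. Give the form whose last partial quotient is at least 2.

105 = 6·16 + 9
16 = 1·9 + 7
9 = 1·7 + 2
7 = 3·2 + 1
2 = 2·1 + 0  (stop)
So 105/16 = [6; 1, 1, 3, 2].

[6; 1, 1, 3, 2]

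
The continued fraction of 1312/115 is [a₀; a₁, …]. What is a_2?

2

1312 = 11·115 + 47   →  a_0 = 11
115 = 2·47 + 21   →  a_1 = 2
47 = 2·21 + 5   →  a_2 = 2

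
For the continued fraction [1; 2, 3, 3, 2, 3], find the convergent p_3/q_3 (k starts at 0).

Using pₖ = aₖpₖ₋₁ + pₖ₋₂, qₖ = aₖqₖ₋₁ + qₖ₋₂ (with p₋₁=1, p₋₂=0, q₋₁=0, q₋₂=1):
  k=0: a=1, p=1, q=1
  k=1: a=2, p=3, q=2
  k=2: a=3, p=10, q=7
  k=3: a=3, p=33, q=23

33/23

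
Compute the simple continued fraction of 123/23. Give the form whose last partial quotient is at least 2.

123 = 5*23 + 8
23 = 2*8 + 7
8 = 1*7 + 1
7 = 7*1 + 0  (stop)
So 123/23 = [5; 2, 1, 7].

[5; 2, 1, 7]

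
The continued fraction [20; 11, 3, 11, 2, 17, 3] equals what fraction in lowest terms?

863054/42963

Using pₖ = aₖpₖ₋₁ + pₖ₋₂ and qₖ = aₖqₖ₋₁ + qₖ₋₂:
  k=0: a=20, p=20, q=1
  k=1: a=11, p=221, q=11
  k=2: a=3, p=683, q=34
  k=3: a=11, p=7734, q=385
  k=4: a=2, p=16151, q=804
  k=5: a=17, p=282301, q=14053
  k=6: a=3, p=863054, q=42963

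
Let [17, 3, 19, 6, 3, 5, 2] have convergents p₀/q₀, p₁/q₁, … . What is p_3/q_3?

Using pₖ = aₖpₖ₋₁ + pₖ₋₂, qₖ = aₖqₖ₋₁ + qₖ₋₂ (with p₋₁=1, p₋₂=0, q₋₁=0, q₋₂=1):
  k=0: a=17, p=17, q=1
  k=1: a=3, p=52, q=3
  k=2: a=19, p=1005, q=58
  k=3: a=6, p=6082, q=351

6082/351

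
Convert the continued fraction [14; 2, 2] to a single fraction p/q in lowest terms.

Using pₖ = aₖpₖ₋₁ + pₖ₋₂ and qₖ = aₖqₖ₋₁ + qₖ₋₂:
  k=0: a=14, p=14, q=1
  k=1: a=2, p=29, q=2
  k=2: a=2, p=72, q=5

72/5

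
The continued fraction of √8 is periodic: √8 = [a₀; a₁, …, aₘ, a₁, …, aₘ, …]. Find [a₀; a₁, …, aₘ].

a₀ = ⌊√8⌋ = 2.

[2; 1, 4]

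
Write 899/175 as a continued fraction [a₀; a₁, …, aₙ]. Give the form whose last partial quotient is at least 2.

899 = 5*175 + 24
175 = 7*24 + 7
24 = 3*7 + 3
7 = 2*3 + 1
3 = 3*1 + 0  (stop)
So 899/175 = [5; 7, 3, 2, 3].

[5; 7, 3, 2, 3]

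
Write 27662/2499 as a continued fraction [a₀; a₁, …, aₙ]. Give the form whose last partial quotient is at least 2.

27662 = 11*2499 + 173
2499 = 14*173 + 77
173 = 2*77 + 19
77 = 4*19 + 1
19 = 19*1 + 0  (stop)
So 27662/2499 = [11; 14, 2, 4, 19].

[11; 14, 2, 4, 19]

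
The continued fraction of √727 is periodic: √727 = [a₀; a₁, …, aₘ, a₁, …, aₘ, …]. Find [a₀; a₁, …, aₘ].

a₀ = ⌊√727⌋ = 26.
With m₀=0, d₀=1 and mₖ₊₁ = dₖaₖ − mₖ, dₖ₊₁ = (n − mₖ₊₁²)/dₖ, aₖ₊₁ = ⌊(a₀+mₖ₊₁)/dₖ₊₁⌋:
  k=1: m=26, d=51, a=1
  k=2: m=25, d=2, a=25
  k=3: m=25, d=51, a=1
  k=4: m=26, d=1, a=52
d=1 and a=2a₀=52 at k=4, so the next step gives (m, d) = (26, 51) again — its k=1 value — and the period has length 4.

[26; 1, 25, 1, 52]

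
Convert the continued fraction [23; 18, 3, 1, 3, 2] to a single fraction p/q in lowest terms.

Fold from the inside: start with 2/1.
  3 + 1/2 = 7/2
  1 + 2/7 = 9/7
  3 + 7/9 = 34/9
  18 + 9/34 = 621/34
  23 + 34/621 = 14317/621

14317/621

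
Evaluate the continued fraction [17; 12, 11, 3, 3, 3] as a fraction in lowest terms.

77026/4509

Using pₖ = aₖpₖ₋₁ + pₖ₋₂ and qₖ = aₖqₖ₋₁ + qₖ₋₂:
  k=0: a=17, p=17, q=1
  k=1: a=12, p=205, q=12
  k=2: a=11, p=2272, q=133
  k=3: a=3, p=7021, q=411
  k=4: a=3, p=23335, q=1366
  k=5: a=3, p=77026, q=4509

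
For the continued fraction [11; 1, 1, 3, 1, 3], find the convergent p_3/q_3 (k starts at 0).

81/7

Using pₖ = aₖpₖ₋₁ + pₖ₋₂, qₖ = aₖqₖ₋₁ + qₖ₋₂ (with p₋₁=1, p₋₂=0, q₋₁=0, q₋₂=1):
  k=0: a=11, p=11, q=1
  k=1: a=1, p=12, q=1
  k=2: a=1, p=23, q=2
  k=3: a=3, p=81, q=7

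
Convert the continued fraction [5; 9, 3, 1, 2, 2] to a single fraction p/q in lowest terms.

Using pₖ = aₖpₖ₋₁ + pₖ₋₂ and qₖ = aₖqₖ₋₁ + qₖ₋₂:
  k=0: a=5, p=5, q=1
  k=1: a=9, p=46, q=9
  k=2: a=3, p=143, q=28
  k=3: a=1, p=189, q=37
  k=4: a=2, p=521, q=102
  k=5: a=2, p=1231, q=241

1231/241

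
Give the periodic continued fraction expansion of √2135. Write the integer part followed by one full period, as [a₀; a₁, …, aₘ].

a₀ = ⌊√2135⌋ = 46.
With m₀=0, d₀=1 and mₖ₊₁ = dₖaₖ − mₖ, dₖ₊₁ = (n − mₖ₊₁²)/dₖ, aₖ₊₁ = ⌊(a₀+mₖ₊₁)/dₖ₊₁⌋:
  k=1: m=46, d=19, a=4
  k=2: m=30, d=65, a=1
  k=3: m=35, d=14, a=5
  k=4: m=35, d=65, a=1
  k=5: m=30, d=19, a=4
  k=6: m=46, d=1, a=92
d=1 and a=2a₀=92 at k=6, so the next step gives (m, d) = (46, 19) again — its k=1 value — and the period has length 6.

[46; 4, 1, 5, 1, 4, 92]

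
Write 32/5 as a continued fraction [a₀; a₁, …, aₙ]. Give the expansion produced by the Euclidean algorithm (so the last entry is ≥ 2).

[6; 2, 2]

32 = 6×5 + 2
5 = 2×2 + 1
2 = 2×1 + 0  (stop)
So 32/5 = [6; 2, 2].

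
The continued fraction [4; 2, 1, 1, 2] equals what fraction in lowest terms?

57/13

Using pₖ = aₖpₖ₋₁ + pₖ₋₂ and qₖ = aₖqₖ₋₁ + qₖ₋₂:
  k=0: a=4, p=4, q=1
  k=1: a=2, p=9, q=2
  k=2: a=1, p=13, q=3
  k=3: a=1, p=22, q=5
  k=4: a=2, p=57, q=13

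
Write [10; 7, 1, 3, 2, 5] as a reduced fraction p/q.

3859/381

Using pₖ = aₖpₖ₋₁ + pₖ₋₂ and qₖ = aₖqₖ₋₁ + qₖ₋₂:
  k=0: a=10, p=10, q=1
  k=1: a=7, p=71, q=7
  k=2: a=1, p=81, q=8
  k=3: a=3, p=314, q=31
  k=4: a=2, p=709, q=70
  k=5: a=5, p=3859, q=381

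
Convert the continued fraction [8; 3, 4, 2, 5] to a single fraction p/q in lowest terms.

1313/158

Fold from the inside: start with 5/1.
  2 + 1/5 = 11/5
  4 + 5/11 = 49/11
  3 + 11/49 = 158/49
  8 + 49/158 = 1313/158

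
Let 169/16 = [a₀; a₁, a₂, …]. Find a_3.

169 = 10·16 + 9   →  a_0 = 10
16 = 1·9 + 7   →  a_1 = 1
9 = 1·7 + 2   →  a_2 = 1
7 = 3·2 + 1   →  a_3 = 3

3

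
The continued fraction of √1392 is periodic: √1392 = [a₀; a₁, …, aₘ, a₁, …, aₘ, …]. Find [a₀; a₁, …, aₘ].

a₀ = ⌊√1392⌋ = 37.
With m₀=0, d₀=1 and mₖ₊₁ = dₖaₖ − mₖ, dₖ₊₁ = (n − mₖ₊₁²)/dₖ, aₖ₊₁ = ⌊(a₀+mₖ₊₁)/dₖ₊₁⌋:
  k=1: m=37, d=23, a=3
  k=2: m=32, d=16, a=4
  k=3: m=32, d=23, a=3
  k=4: m=37, d=1, a=74
d=1 and a=2a₀=74 at k=4, so the next step gives (m, d) = (37, 23) again — its k=1 value — and the period has length 4.

[37; 3, 4, 3, 74]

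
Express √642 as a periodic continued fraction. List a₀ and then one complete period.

[25; 2, 1, 24, 1, 2, 50]

a₀ = ⌊√642⌋ = 25.
With m₀=0, d₀=1 and mₖ₊₁ = dₖaₖ − mₖ, dₖ₊₁ = (n − mₖ₊₁²)/dₖ, aₖ₊₁ = ⌊(a₀+mₖ₊₁)/dₖ₊₁⌋:
  k=1: m=25, d=17, a=2
  k=2: m=9, d=33, a=1
  k=3: m=24, d=2, a=24
  k=4: m=24, d=33, a=1
  k=5: m=9, d=17, a=2
  k=6: m=25, d=1, a=50
d=1 and a=2a₀=50 at k=6, so the next step gives (m, d) = (25, 17) again — its k=1 value — and the period has length 6.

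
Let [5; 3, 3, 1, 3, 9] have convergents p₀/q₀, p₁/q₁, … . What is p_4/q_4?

260/49

Using pₖ = aₖpₖ₋₁ + pₖ₋₂, qₖ = aₖqₖ₋₁ + qₖ₋₂ (with p₋₁=1, p₋₂=0, q₋₁=0, q₋₂=1):
  k=0: a=5, p=5, q=1
  k=1: a=3, p=16, q=3
  k=2: a=3, p=53, q=10
  k=3: a=1, p=69, q=13
  k=4: a=3, p=260, q=49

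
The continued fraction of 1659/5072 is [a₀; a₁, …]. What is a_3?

1659 = 0·5072 + 1659   →  a_0 = 0
5072 = 3·1659 + 95   →  a_1 = 3
1659 = 17·95 + 44   →  a_2 = 17
95 = 2·44 + 7   →  a_3 = 2

2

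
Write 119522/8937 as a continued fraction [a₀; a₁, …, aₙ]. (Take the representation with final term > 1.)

[13; 2, 1, 2, 13, 11, 1, 6]

119522 = 13·8937 + 3341
8937 = 2·3341 + 2255
3341 = 1·2255 + 1086
2255 = 2·1086 + 83
1086 = 13·83 + 7
83 = 11·7 + 6
7 = 1·6 + 1
6 = 6·1 + 0  (stop)
So 119522/8937 = [13; 2, 1, 2, 13, 11, 1, 6].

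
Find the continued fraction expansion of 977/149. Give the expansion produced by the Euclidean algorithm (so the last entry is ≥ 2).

[6; 1, 1, 3, 1, 7, 2]

977 = 6*149 + 83
149 = 1*83 + 66
83 = 1*66 + 17
66 = 3*17 + 15
17 = 1*15 + 2
15 = 7*2 + 1
2 = 2*1 + 0  (stop)
So 977/149 = [6; 1, 1, 3, 1, 7, 2].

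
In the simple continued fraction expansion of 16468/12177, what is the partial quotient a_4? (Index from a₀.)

16468 = 1·12177 + 4291   →  a_0 = 1
12177 = 2·4291 + 3595   →  a_1 = 2
4291 = 1·3595 + 696   →  a_2 = 1
3595 = 5·696 + 115   →  a_3 = 5
696 = 6·115 + 6   →  a_4 = 6

6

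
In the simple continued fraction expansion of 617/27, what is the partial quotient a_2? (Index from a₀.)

5

617 = 22·27 + 23   →  a_0 = 22
27 = 1·23 + 4   →  a_1 = 1
23 = 5·4 + 3   →  a_2 = 5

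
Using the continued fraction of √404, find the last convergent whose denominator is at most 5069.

80801/4020

√404 = [20; 10, 40, …] (period length 2).
Convergents:
  p_0/q_0 = 20/1
  p_1/q_1 = 201/10
  p_2/q_2 = 8060/401
  p_3/q_3 = 80801/4020
  p_4/q_4 = 3240100/161201
q_3 = 4020 ≤ 5069 < 161201 = q_4, so the answer is 80801/4020.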